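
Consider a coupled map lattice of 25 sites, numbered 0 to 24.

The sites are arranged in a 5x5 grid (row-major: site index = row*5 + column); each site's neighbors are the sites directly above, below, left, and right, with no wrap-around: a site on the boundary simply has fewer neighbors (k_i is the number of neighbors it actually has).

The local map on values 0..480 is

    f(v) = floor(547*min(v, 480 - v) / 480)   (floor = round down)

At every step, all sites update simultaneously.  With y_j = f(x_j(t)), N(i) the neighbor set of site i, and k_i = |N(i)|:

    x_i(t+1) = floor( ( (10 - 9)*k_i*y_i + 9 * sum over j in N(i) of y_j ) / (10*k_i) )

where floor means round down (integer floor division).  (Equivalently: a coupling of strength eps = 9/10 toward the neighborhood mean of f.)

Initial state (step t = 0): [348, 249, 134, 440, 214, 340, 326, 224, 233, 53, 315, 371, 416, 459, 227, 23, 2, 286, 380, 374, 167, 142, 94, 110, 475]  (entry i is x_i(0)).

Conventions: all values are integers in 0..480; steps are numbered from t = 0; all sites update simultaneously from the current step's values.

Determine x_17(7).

Simulating step by step:
t=0: [348, 249, 134, 440, 214, 340, 326, 224, 233, 53, 315, 371, 416, 459, 227, 23, 2, 286, 380, 374, 167, 142, 94, 110, 475]
t=1: [204, 169, 184, 202, 71, 169, 197, 174, 112, 235, 111, 110, 147, 161, 86, 116, 119, 88, 121, 124, 103, 105, 162, 80, 110]
t=2: [196, 218, 206, 147, 231, 193, 181, 183, 210, 118, 147, 159, 153, 137, 187, 126, 120, 150, 129, 122, 124, 142, 111, 142, 116]
t=3: [232, 223, 210, 237, 161, 200, 213, 212, 173, 227, 179, 171, 178, 189, 150, 147, 160, 148, 155, 161, 150, 137, 160, 137, 148]
t=4: [242, 248, 253, 212, 255, 235, 230, 222, 241, 190, 196, 205, 204, 189, 213, 183, 172, 183, 180, 172, 162, 175, 162, 173, 169]
t=5: [266, 263, 252, 259, 231, 253, 254, 255, 235, 252, 234, 228, 227, 235, 212, 201, 210, 204, 204, 211, 201, 189, 199, 194, 196]
t=6: [251, 252, 252, 261, 255, 255, 255, 259, 259, 257, 250, 255, 253, 251, 253, 243, 234, 238, 239, 232, 222, 229, 223, 226, 229]
t=7: [257, 258, 253, 254, 251, 259, 255, 255, 253, 254, 260, 260, 259, 259, 259, 261, 264, 263, 263, 263, 263, 257, 261, 261, 260]

Answer: x_17(7) = 263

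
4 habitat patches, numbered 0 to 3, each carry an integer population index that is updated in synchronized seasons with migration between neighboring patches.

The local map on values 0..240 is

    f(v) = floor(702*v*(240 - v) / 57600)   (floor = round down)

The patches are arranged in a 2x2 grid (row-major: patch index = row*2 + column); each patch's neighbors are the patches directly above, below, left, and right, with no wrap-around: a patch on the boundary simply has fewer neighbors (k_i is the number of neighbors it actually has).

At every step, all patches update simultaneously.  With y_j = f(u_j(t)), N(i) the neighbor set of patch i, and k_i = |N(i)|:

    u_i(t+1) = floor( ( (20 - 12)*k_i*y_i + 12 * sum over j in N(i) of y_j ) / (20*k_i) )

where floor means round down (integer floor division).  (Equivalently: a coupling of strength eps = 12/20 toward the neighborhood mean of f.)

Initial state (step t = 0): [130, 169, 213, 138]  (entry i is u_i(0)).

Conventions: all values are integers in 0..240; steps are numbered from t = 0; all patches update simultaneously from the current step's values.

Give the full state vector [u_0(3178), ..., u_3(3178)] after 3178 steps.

Simulating step by step:
t=0: [130, 169, 213, 138]
t=1: [134, 161, 131, 133]
t=2: [167, 165, 173, 167]
t=3: [146, 148, 145, 146]
t=4: [166, 166, 167, 166]
t=5: [148, 149, 148, 148]
t=6: [165, 165, 165, 165]
t=7: [150, 150, 150, 150]
t=8: [164, 164, 164, 164]
t=9: [151, 151, 151, 151]
t=10: [163, 163, 163, 163]
t=11: [152, 152, 152, 152]
t=12: [163, 163, 163, 163]

Answer: [163, 163, 163, 163]
Key observation: The state at step 10, [163, 163, 163, 163], reappears at step 12: the system is in a cycle of period 2 from step 10 on.  Therefore the state at step 3178 equals the state at step 10 + ((3178 - 10) mod 2) = 10, which is [163, 163, 163, 163].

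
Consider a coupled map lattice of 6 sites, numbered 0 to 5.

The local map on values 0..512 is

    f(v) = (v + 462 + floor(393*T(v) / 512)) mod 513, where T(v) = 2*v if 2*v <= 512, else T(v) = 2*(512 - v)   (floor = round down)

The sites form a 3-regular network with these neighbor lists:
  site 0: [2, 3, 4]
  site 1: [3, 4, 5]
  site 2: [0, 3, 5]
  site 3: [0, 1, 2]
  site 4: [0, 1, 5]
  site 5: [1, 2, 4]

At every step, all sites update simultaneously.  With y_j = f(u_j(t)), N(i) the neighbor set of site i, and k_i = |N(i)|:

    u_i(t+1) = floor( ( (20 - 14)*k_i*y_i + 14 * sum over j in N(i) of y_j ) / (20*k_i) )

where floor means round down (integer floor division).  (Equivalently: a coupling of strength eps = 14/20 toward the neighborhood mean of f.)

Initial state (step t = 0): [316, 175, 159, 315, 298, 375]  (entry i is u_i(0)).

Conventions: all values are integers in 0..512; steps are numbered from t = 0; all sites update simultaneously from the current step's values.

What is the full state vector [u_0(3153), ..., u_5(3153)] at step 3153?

Simulating step by step:
t=0: [316, 175, 159, 315, 298, 375]
t=1: [124, 149, 135, 201, 127, 194]
t=2: [316, 370, 358, 342, 321, 338]
t=3: [43, 37, 39, 35, 42, 36]
t=4: [49, 43, 45, 45, 49, 45]
t=5: [68, 63, 65, 64, 67, 64]
t=6: [116, 111, 113, 113, 114, 112]
t=7: [238, 233, 236, 235, 235, 233]
t=8: [34, 28, 32, 32, 30, 29]
t=9: [30, 23, 29, 28, 25, 23]
t=10: [19, 10, 18, 18, 12, 11]
t=11: [504, 493, 503, 503, 494, 493]
t=12: [466, 469, 466, 466, 469, 469]
t=13: [484, 484, 484, 484, 484, 484]
t=14: [475, 475, 475, 475, 475, 475]
t=15: [480, 480, 480, 480, 480, 480]
t=16: [478, 478, 478, 478, 478, 478]
t=17: [479, 479, 479, 479, 479, 479]
t=18: [478, 478, 478, 478, 478, 478]

Answer: [479, 479, 479, 479, 479, 479]
Key observation: The state at step 16, [478, 478, 478, 478, 478, 478], reappears at step 18: the system is in a cycle of period 2 from step 16 on.  Therefore the state at step 3153 equals the state at step 16 + ((3153 - 16) mod 2) = 17, which is [479, 479, 479, 479, 479, 479].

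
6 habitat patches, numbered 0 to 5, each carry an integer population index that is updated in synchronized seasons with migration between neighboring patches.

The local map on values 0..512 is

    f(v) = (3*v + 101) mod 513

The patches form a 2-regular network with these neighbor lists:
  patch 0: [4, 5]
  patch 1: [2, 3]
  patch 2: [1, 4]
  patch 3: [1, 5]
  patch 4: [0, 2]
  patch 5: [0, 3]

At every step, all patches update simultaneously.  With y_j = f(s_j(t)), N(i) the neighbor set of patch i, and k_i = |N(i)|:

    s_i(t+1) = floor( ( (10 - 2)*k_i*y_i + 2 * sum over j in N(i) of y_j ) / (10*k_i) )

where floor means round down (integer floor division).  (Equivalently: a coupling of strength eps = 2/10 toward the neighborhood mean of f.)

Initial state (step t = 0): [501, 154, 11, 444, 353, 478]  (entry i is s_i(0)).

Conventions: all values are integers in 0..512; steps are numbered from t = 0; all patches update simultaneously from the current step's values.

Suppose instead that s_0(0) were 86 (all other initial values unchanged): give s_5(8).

Answer: s_5(8) = 496
Key observation: This trace re-runs the system from the modified initial state.

Derivation:
t=0: [86, 154, 11, 444, 353, 478]
t=1: [351, 94, 125, 381, 156, 483]
t=2: [109, 375, 424, 213, 105, 43]
t=3: [407, 217, 339, 224, 410, 249]
t=4: [300, 226, 128, 265, 282, 323]
t=5: [438, 299, 458, 337, 444, 122]
t=6: [398, 441, 448, 164, 409, 421]
t=7: [279, 368, 405, 137, 310, 305]
t=8: [390, 223, 250, 477, 75, 496]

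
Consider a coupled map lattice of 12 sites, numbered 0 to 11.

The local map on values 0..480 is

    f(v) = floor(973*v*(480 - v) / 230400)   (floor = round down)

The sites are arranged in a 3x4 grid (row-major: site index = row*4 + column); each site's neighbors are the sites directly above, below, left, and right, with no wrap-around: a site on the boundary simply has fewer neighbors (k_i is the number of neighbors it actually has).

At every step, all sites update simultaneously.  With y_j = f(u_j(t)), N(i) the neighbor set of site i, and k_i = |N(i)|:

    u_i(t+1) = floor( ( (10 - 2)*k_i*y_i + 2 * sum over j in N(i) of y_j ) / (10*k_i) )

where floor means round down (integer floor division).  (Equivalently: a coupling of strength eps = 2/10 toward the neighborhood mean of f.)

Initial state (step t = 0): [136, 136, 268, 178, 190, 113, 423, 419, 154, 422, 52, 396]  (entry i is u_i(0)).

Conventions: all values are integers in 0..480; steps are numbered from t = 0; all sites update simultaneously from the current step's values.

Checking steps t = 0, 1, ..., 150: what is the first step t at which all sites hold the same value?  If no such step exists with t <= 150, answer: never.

Answer: 5
Key observation: Synchronization is absorbing here: once all sites are equal they stay equal, and step 5 is the first all-equal step.

Derivation:
t=0: [136, 136, 268, 178, 190, 113, 423, 419, 154, 422, 52, 396]  (not all equal)
t=1: [200, 198, 226, 216, 224, 171, 111, 116, 203, 114, 97, 132]  (not all equal)
t=2: [236, 234, 236, 234, 240, 219, 177, 182, 231, 181, 160, 187]  (not all equal)
t=3: [243, 242, 241, 241, 242, 239, 227, 229, 240, 229, 218, 229]  (not all equal)
t=4: [243, 243, 242, 242, 243, 242, 242, 242, 242, 242, 241, 241]  (not all equal)
t=5: [243, 243, 243, 243, 243, 243, 243, 243, 243, 243, 243, 243]  (all equal)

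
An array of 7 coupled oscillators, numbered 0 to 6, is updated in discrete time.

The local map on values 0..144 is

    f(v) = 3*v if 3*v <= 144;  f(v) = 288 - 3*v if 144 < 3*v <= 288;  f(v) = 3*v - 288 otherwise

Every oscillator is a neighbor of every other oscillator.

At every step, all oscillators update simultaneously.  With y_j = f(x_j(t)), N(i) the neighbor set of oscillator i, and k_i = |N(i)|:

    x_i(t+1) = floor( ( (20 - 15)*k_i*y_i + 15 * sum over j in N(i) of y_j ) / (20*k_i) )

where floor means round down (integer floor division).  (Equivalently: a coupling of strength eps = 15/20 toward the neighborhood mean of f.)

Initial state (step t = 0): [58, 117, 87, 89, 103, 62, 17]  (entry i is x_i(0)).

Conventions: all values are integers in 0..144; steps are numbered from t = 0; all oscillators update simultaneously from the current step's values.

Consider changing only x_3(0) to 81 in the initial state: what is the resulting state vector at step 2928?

Answer: [90, 90, 90, 90, 90, 90, 90]
Key observation: The state at step 5, [18, 18, 18, 18, 18, 18, 18], reappears at step 9: the system is in a cycle of period 4 from step 5 on.  Therefore the state at step 2928 equals the state at step 5 + ((2928 - 5) mod 4) = 8, which is [90, 90, 90, 90, 90, 90, 90].

Derivation:
t=0: [58, 117, 87, 81, 103, 62, 17]
t=1: [67, 60, 56, 58, 55, 65, 59]
t=2: [105, 108, 109, 108, 109, 106, 108]
t=3: [33, 34, 35, 34, 35, 34, 34]
t=4: [102, 102, 102, 102, 102, 102, 102]
t=5: [18, 18, 18, 18, 18, 18, 18]
t=6: [54, 54, 54, 54, 54, 54, 54]
t=7: [126, 126, 126, 126, 126, 126, 126]
t=8: [90, 90, 90, 90, 90, 90, 90]
t=9: [18, 18, 18, 18, 18, 18, 18]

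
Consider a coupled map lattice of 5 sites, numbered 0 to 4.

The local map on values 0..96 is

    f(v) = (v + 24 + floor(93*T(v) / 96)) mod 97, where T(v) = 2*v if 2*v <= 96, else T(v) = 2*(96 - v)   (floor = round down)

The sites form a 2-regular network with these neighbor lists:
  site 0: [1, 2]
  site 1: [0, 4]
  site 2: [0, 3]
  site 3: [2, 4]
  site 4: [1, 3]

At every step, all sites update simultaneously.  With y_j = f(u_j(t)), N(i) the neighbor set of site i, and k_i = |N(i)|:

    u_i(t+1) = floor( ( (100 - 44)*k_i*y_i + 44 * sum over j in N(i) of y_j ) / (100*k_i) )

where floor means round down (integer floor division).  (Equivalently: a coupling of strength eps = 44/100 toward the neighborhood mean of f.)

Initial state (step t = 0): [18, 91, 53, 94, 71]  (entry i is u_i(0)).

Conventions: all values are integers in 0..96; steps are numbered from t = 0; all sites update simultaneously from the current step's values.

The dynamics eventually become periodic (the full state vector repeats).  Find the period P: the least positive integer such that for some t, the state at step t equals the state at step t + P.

Simulating step by step:
t=0: [18, 91, 53, 94, 71]
t=1: [62, 41, 57, 37, 36]
t=2: [53, 45, 52, 39, 35]
t=3: [62, 53, 58, 43, 38]
t=4: [56, 55, 56, 50, 46]
t=5: [60, 61, 61, 63, 62]
t=6: [55, 55, 54, 53, 54]
t=7: [61, 61, 62, 62, 62]
t=8: [54, 54, 54, 54, 54]
t=9: [62, 62, 62, 62, 62]
t=10: [54, 54, 54, 54, 54]

Answer: 2
Key observation: The state at step 8, [54, 54, 54, 54, 54], reappears at step 10 — and no state repeats earlier — so the cycle the system enters has period 2.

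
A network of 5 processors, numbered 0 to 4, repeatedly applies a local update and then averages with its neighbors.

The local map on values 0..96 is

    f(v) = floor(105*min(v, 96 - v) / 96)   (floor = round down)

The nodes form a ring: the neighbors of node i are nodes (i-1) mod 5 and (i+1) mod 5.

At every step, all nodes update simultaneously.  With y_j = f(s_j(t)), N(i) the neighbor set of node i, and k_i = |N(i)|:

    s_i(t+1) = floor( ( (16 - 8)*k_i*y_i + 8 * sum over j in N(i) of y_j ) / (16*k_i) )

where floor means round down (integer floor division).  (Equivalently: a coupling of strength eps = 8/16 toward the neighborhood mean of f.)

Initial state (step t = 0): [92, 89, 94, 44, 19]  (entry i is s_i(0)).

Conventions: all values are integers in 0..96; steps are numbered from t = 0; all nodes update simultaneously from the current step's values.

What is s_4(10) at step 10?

Answer: s_4(10) = 24

Derivation:
t=0: [92, 89, 94, 44, 19]
t=1: [8, 5, 14, 29, 23]
t=2: [11, 8, 16, 25, 22]
t=3: [14, 11, 17, 23, 21]
t=4: [16, 14, 18, 22, 21]
t=5: [17, 16, 19, 22, 21]
t=6: [18, 18, 20, 22, 21]
t=7: [19, 19, 21, 22, 21]
t=8: [20, 20, 22, 23, 22]
t=9: [21, 21, 23, 24, 23]
t=10: [22, 22, 24, 25, 24]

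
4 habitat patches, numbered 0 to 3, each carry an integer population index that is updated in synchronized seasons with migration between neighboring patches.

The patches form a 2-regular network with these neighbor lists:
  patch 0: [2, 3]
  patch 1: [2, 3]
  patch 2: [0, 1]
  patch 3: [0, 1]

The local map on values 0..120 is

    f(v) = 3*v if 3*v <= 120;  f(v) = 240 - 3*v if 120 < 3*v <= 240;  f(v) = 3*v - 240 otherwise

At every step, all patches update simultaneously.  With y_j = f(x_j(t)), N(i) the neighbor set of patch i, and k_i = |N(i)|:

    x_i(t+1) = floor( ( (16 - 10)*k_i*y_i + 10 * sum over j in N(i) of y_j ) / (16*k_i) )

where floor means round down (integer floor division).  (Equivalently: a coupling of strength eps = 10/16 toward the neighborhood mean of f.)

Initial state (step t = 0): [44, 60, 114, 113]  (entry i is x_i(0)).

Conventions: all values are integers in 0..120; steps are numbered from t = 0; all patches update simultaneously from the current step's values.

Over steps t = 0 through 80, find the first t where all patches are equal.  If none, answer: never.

Answer: never
Key observation: The state at step 17 reappears at step 21 — the system is in a cycle of period 4 from step 17 on.  No step 0..21 is synchronized, and the cycle repeats forever, so no step up to 80 (or ever) has all patches equal.

Derivation:
t=0: [44, 60, 114, 113]  (not all equal)
t=1: [103, 85, 90, 89]  (not all equal)
t=2: [43, 23, 37, 36]  (not all equal)
t=3: [110, 94, 97, 96]  (not all equal)
t=4: [64, 46, 60, 59]  (not all equal)
t=5: [56, 76, 69, 70]  (not all equal)
t=6: [46, 24, 38, 37]  (not all equal)
t=7: [108, 97, 97, 96]  (not all equal)
t=8: [62, 50, 61, 60]  (not all equal)
t=9: [56, 70, 66, 67]  (not all equal)
t=10: [52, 36, 47, 46]  (not all equal)
t=11: [94, 103, 97, 98]  (not all equal)
t=12: [48, 58, 53, 54]  (not all equal)
t=13: [85, 74, 81, 79]  (not all equal)
t=14: [7, 8, 11, 11]  (not all equal)
t=15: [28, 29, 26, 26]  (not all equal)
t=16: [80, 81, 82, 82]  (not all equal)
t=17: [3, 4, 3, 3]  (not all equal)
t=18: [9, 10, 9, 9]  (not all equal)
t=19: [27, 28, 27, 27]  (not all equal)
t=20: [81, 82, 81, 81]  (not all equal)
t=21: [3, 4, 3, 3]  (not all equal)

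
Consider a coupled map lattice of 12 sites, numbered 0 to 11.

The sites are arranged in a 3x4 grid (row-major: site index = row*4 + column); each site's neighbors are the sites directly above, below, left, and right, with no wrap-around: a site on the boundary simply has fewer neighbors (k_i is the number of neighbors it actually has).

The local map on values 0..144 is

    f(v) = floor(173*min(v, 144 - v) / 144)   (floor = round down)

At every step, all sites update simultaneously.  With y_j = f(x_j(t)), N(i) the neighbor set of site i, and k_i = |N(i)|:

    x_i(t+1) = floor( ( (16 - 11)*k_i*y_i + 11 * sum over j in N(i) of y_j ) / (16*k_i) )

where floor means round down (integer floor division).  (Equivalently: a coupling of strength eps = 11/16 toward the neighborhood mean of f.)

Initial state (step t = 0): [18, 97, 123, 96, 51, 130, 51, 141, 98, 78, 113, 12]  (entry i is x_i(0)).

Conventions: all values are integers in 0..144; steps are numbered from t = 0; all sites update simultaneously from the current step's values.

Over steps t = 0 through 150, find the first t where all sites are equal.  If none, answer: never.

Simulating step by step:
t=0: [18, 97, 123, 96, 51, 130, 51, 141, 98, 78, 113, 12]  (not all equal)
t=1: [46, 31, 47, 27, 40, 49, 32, 31, 65, 49, 46, 18]  (not all equal)
t=2: [46, 50, 42, 41, 58, 49, 47, 32, 60, 61, 44, 38]  (not all equal)
t=3: [61, 56, 53, 45, 63, 62, 51, 46, 71, 64, 56, 45]  (not all equal)
t=4: [71, 69, 61, 57, 76, 71, 63, 55, 78, 75, 64, 58]  (not all equal)
t=5: [82, 81, 74, 69, 82, 81, 75, 69, 80, 80, 75, 70]  (not all equal)
t=6: [74, 76, 81, 82, 74, 76, 81, 82, 75, 77, 81, 82]  (not all equal)
t=7: [82, 80, 76, 74, 82, 80, 75, 74, 82, 79, 75, 74]  (not all equal)
t=8: [74, 76, 80, 82, 74, 77, 81, 83, 75, 77, 81, 83]  (not all equal)
t=9: [82, 80, 76, 74, 82, 80, 75, 73, 82, 79, 75, 73]  (not all equal)
t=10: [74, 76, 80, 83, 74, 77, 81, 84, 75, 77, 81, 83]  (not all equal)
t=11: [82, 80, 76, 73, 82, 80, 75, 73, 82, 79, 75, 73]  (not all equal)
t=12: [74, 76, 81, 83, 74, 77, 81, 84, 75, 77, 81, 83]  (not all equal)
t=13: [82, 80, 75, 73, 82, 80, 75, 73, 82, 79, 75, 73]  (not all equal)
t=14: [74, 76, 81, 83, 74, 77, 81, 84, 75, 77, 81, 83]  (not all equal)

Answer: never
Key observation: The state at step 12 reappears at step 14 — the system is in a cycle of period 2 from step 12 on.  No step 0..14 is synchronized, and the cycle repeats forever, so no step up to 150 (or ever) has all sites equal.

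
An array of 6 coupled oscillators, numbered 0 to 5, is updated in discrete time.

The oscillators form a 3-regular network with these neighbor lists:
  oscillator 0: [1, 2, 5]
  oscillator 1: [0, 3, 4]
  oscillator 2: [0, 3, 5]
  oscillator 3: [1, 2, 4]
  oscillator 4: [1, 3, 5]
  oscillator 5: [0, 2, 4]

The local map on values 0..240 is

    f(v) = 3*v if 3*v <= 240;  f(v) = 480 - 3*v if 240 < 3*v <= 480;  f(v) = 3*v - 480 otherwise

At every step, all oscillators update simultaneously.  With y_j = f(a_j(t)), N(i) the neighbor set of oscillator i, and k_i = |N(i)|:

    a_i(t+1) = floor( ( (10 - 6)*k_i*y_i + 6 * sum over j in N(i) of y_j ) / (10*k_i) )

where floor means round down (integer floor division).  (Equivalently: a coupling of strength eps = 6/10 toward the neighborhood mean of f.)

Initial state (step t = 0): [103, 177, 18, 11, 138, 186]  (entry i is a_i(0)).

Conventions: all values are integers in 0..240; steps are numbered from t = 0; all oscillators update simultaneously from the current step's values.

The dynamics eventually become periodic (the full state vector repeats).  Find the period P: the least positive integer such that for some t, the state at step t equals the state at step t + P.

Simulating step by step:
t=0: [103, 177, 18, 11, 138, 186]
t=1: [105, 74, 78, 47, 58, 89]
t=2: [199, 184, 197, 182, 184, 199]
t=3: [106, 79, 104, 77, 79, 106]
t=4: [178, 220, 178, 220, 220, 178]
t=5: [79, 154, 79, 154, 154, 79]
t=6: [193, 61, 193, 61, 61, 193]
t=7: [115, 166, 115, 166, 166, 115]
t=8: [111, 41, 111, 41, 41, 111]
t=9: [142, 127, 142, 127, 127, 142]
t=10: [63, 90, 63, 90, 90, 63]
t=11: [193, 205, 193, 205, 205, 193]
t=12: [106, 127, 106, 127, 127, 106]
t=13: [149, 111, 149, 111, 111, 149]
t=14: [55, 124, 55, 124, 124, 55]
t=15: [153, 119, 153, 119, 119, 153]
t=16: [41, 102, 41, 102, 102, 41]
t=17: [133, 163, 133, 163, 163, 133]
t=18: [66, 23, 66, 23, 23, 66]
t=19: [172, 94, 172, 94, 94, 172]
t=20: [68, 165, 68, 165, 165, 68]
t=21: [166, 52, 166, 52, 52, 166]
t=22: [45, 128, 45, 128, 128, 45]
t=23: [127, 103, 127, 103, 103, 127]
t=24: [113, 156, 113, 156, 156, 113]
t=25: [115, 37, 115, 37, 37, 115]
t=26: [130, 115, 130, 115, 115, 130]
t=27: [99, 126, 99, 126, 126, 99]
t=28: [166, 118, 166, 118, 118, 166]
t=29: [39, 104, 39, 104, 104, 39]
t=30: [127, 157, 127, 157, 157, 127]
t=31: [81, 27, 81, 27, 27, 81]
t=32: [205, 112, 205, 112, 112, 205]
t=33: [136, 142, 136, 142, 142, 136]
t=34: [68, 57, 68, 57, 57, 68]
t=35: [197, 177, 197, 177, 177, 197]
t=36: [99, 63, 99, 63, 63, 99]
t=37: [184, 187, 184, 187, 187, 184]
t=38: [73, 79, 73, 79, 79, 73]
t=39: [222, 233, 222, 233, 233, 222]
t=40: [192, 212, 192, 212, 212, 192]
t=41: [108, 144, 108, 144, 144, 108]
t=42: [134, 69, 134, 69, 69, 134]
t=43: [103, 181, 103, 181, 181, 103]
t=44: [149, 84, 149, 84, 84, 149]
t=45: [72, 189, 72, 189, 189, 72]
t=46: [190, 112, 190, 112, 112, 190]
t=47: [100, 133, 100, 133, 133, 100]
t=48: [160, 100, 160, 100, 100, 160]
t=49: [36, 144, 36, 144, 144, 36]
t=50: [96, 60, 96, 60, 60, 96]
t=51: [189, 182, 189, 182, 182, 189]
t=52: [82, 70, 82, 70, 70, 82]
t=53: [229, 214, 229, 214, 214, 229]
t=54: [198, 171, 198, 171, 171, 198]
t=55: [97, 49, 97, 49, 49, 97]
t=56: [180, 155, 180, 155, 155, 180]
t=57: [51, 24, 51, 24, 24, 51]
t=58: [136, 88, 136, 88, 88, 136]
t=59: [100, 187, 100, 187, 187, 100]
t=60: [160, 100, 160, 100, 100, 160]

Answer: 12
Key observation: The state at step 48, [160, 100, 160, 100, 100, 160], reappears at step 60 — and no state repeats earlier — so the cycle the system enters has period 12.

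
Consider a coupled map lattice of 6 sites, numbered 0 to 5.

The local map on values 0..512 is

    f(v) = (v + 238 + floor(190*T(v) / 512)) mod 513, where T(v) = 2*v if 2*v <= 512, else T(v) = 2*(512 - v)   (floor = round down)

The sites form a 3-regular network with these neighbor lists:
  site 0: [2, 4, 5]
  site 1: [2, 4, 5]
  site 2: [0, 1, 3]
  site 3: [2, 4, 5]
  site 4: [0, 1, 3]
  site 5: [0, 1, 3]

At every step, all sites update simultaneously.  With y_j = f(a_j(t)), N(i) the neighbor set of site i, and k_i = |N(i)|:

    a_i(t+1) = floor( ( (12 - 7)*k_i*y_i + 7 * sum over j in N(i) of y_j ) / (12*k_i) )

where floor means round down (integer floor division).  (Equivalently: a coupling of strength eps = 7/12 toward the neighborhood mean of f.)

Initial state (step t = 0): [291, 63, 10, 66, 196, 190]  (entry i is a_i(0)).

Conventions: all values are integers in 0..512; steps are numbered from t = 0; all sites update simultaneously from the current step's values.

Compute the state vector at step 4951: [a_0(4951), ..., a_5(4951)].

Simulating step by step:
t=0: [291, 63, 10, 66, 196, 190]
t=1: [148, 217, 277, 219, 198, 194]
t=2: [265, 102, 210, 103, 165, 162]
t=3: [93, 194, 232, 194, 200, 198]
t=4: [219, 78, 155, 78, 132, 130]
t=5: [323, 435, 377, 435, 360, 359]
t=6: [194, 206, 205, 206, 203, 203]
t=7: [72, 80, 78, 80, 76, 76]
t=8: [367, 373, 372, 373, 371, 371]
t=9: [199, 200, 200, 200, 200, 200]
t=10: [72, 73, 72, 73, 72, 72]
t=11: [363, 363, 363, 363, 363, 363]
t=12: [198, 198, 198, 198, 198, 198]
t=13: [69, 69, 69, 69, 69, 69]
t=14: [358, 358, 358, 358, 358, 358]
t=15: [197, 197, 197, 197, 197, 197]
t=16: [68, 68, 68, 68, 68, 68]
t=17: [356, 356, 356, 356, 356, 356]
t=18: [196, 196, 196, 196, 196, 196]
t=19: [66, 66, 66, 66, 66, 66]
t=20: [352, 352, 352, 352, 352, 352]
t=21: [195, 195, 195, 195, 195, 195]
t=22: [64, 64, 64, 64, 64, 64]
t=23: [349, 349, 349, 349, 349, 349]
t=24: [194, 194, 194, 194, 194, 194]
t=25: [62, 62, 62, 62, 62, 62]
t=26: [346, 346, 346, 346, 346, 346]
t=27: [194, 194, 194, 194, 194, 194]

Answer: [62, 62, 62, 62, 62, 62]
Key observation: The state at step 24, [194, 194, 194, 194, 194, 194], reappears at step 27: the system is in a cycle of period 3 from step 24 on.  Therefore the state at step 4951 equals the state at step 24 + ((4951 - 24) mod 3) = 25, which is [62, 62, 62, 62, 62, 62].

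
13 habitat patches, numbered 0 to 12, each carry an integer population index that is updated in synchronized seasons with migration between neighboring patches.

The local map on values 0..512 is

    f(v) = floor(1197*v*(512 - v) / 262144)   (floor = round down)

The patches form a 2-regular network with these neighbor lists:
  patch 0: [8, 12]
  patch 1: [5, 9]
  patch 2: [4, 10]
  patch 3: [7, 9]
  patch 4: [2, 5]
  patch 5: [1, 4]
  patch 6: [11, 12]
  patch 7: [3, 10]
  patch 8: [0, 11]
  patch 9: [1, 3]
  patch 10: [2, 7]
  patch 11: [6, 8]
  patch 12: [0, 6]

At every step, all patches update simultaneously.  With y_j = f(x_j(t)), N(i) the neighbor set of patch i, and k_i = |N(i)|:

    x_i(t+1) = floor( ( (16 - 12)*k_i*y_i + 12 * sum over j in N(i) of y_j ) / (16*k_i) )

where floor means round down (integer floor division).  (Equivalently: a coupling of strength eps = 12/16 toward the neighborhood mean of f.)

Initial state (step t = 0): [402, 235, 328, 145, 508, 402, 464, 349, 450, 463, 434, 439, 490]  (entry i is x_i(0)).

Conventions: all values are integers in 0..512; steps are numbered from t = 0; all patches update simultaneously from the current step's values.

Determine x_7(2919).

Simulating step by step:
t=0: [402, 235, 328, 145, 508, 402, 464, 349, 450, 463, 434, 439, 490]
t=1: [116, 188, 129, 196, 180, 165, 98, 213, 161, 227, 238, 122, 125]
t=2: [231, 278, 269, 289, 250, 271, 210, 289, 224, 283, 267, 220, 202]
t=3: [291, 296, 298, 294, 298, 298, 289, 295, 294, 295, 296, 291, 290]
t=4: [292, 291, 291, 292, 291, 291, 293, 291, 292, 291, 291, 293, 293]
t=5: [292, 293, 293, 293, 293, 293, 292, 293, 292, 293, 293, 292, 292]
t=6: [293, 292, 292, 292, 292, 292, 293, 292, 293, 292, 292, 293, 293]
t=7: [292, 293, 293, 293, 293, 293, 292, 293, 292, 293, 293, 292, 292]

Answer: x_7(2919) = 293
Key observation: The state at step 5, [292, 293, 293, 293, 293, 293, 292, 293, 292, 293, 293, 292, 292], reappears at step 7: the system is in a cycle of period 2 from step 5 on.  Therefore the state at step 2919 equals the state at step 5 + ((2919 - 5) mod 2) = 5, which is [292, 293, 293, 293, 293, 293, 292, 293, 292, 293, 293, 292, 292].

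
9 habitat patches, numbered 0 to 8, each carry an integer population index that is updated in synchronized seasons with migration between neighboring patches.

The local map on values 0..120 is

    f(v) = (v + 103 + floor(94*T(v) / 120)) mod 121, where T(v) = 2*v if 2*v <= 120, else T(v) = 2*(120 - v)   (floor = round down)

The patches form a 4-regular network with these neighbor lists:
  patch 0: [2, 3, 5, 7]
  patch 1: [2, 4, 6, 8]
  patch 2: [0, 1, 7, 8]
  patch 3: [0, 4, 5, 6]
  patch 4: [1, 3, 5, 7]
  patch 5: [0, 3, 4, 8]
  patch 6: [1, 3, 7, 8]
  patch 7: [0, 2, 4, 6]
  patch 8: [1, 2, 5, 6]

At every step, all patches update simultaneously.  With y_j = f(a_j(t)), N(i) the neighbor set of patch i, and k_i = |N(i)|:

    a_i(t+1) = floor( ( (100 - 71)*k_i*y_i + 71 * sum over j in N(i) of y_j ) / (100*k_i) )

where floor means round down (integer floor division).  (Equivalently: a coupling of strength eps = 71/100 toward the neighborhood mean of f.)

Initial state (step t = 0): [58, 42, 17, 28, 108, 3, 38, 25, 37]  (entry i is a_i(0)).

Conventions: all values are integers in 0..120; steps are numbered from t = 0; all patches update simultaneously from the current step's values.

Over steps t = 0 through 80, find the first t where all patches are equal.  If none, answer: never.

Simulating step by step:
t=0: [58, 42, 17, 28, 108, 3, 38, 25, 37]  (not all equal)
t=1: [44, 76, 46, 69, 84, 75, 69, 52, 75]  (not all equal)
t=2: [68, 22, 68, 22, 24, 21, 26, 69, 23]  (not all equal)
t=3: [19, 36, 20, 35, 33, 33, 36, 22, 35]  (not all equal)
t=4: [45, 64, 47, 62, 63, 61, 66, 47, 64]  (not all equal)
t=5: [69, 27, 69, 27, 28, 28, 27, 69, 28]  (not all equal)
t=6: [24, 44, 24, 44, 44, 44, 43, 24, 44]  (not all equal)
t=7: [61, 84, 61, 84, 84, 84, 84, 60, 84]  (not all equal)
t=8: [9, 3, 9, 3, 3, 3, 3, 9, 3]  (not all equal)
t=9: [42, 91, 42, 91, 91, 91, 91, 42, 91]  (not all equal)
t=10: [99, 112, 99, 112, 112, 112, 112, 99, 112]  (not all equal)
t=11: [110, 107, 110, 107, 107, 107, 107, 110, 107]  (not all equal)
t=12: [107, 108, 107, 108, 108, 108, 108, 107, 108]  (not all equal)
t=13: [108, 108, 108, 108, 108, 108, 108, 108, 108]  (all equal)

Answer: 13
Key observation: Synchronization is absorbing here: once all patches are equal they stay equal, and step 13 is the first all-equal step.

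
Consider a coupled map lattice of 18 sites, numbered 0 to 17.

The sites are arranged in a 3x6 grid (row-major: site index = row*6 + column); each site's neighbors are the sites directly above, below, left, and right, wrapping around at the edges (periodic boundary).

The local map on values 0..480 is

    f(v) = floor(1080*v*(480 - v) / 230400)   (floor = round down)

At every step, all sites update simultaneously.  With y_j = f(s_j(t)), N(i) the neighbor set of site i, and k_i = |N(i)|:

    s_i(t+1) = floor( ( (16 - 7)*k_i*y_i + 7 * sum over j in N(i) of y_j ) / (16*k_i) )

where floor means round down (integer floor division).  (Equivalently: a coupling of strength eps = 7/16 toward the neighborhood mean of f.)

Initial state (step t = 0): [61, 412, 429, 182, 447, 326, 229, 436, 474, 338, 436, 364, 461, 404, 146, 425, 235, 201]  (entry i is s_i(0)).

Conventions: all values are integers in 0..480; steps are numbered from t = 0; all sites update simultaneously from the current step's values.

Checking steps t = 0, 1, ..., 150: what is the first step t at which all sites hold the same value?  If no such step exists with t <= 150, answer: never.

Answer: 5
Key observation: Synchronization is absorbing here: once all sites are equal they stay equal, and step 5 is the first all-equal step.

Derivation:
t=0: [61, 412, 429, 182, 447, 326, 229, 436, 474, 338, 436, 364, 461, 404, 146, 425, 235, 201]  (not all equal)
t=1: [140, 123, 125, 198, 131, 202, 200, 110, 77, 176, 133, 204, 109, 133, 168, 167, 209, 228]  (not all equal)
t=2: [225, 206, 210, 247, 230, 253, 241, 197, 179, 235, 230, 258, 212, 212, 226, 249, 252, 258]  (not all equal)
t=3: [267, 264, 264, 268, 269, 268, 267, 261, 258, 267, 268, 268, 266, 265, 266, 269, 268, 268]  (not all equal)
t=4: [266, 266, 266, 266, 266, 266, 266, 267, 267, 266, 266, 266, 266, 266, 266, 266, 266, 266]  (not all equal)
t=5: [266, 266, 266, 266, 266, 266, 266, 266, 266, 266, 266, 266, 266, 266, 266, 266, 266, 266]  (all equal)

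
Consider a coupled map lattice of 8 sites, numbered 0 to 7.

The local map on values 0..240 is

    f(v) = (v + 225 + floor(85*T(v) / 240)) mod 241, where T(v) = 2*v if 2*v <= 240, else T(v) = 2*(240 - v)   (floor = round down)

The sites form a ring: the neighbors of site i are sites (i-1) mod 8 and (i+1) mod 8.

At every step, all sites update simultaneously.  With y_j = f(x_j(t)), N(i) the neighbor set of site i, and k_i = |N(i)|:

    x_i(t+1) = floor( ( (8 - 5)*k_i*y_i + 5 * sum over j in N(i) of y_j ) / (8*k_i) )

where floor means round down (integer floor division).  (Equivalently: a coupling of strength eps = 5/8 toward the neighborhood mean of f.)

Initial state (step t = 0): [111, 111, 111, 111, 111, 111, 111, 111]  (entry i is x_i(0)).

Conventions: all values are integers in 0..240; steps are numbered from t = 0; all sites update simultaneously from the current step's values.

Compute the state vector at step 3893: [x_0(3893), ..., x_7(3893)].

Answer: [217, 217, 217, 217, 217, 217, 217, 217]
Key observation: The state at step 5, [217, 217, 217, 217, 217, 217, 217, 217], reappears at step 6: the system is in a cycle of period 1 from step 5 on.  Therefore the state at step 3893 equals the state at step 5 + ((3893 - 5) mod 1) = 5, which is [217, 217, 217, 217, 217, 217, 217, 217].

Derivation:
t=0: [111, 111, 111, 111, 111, 111, 111, 111]
t=1: [173, 173, 173, 173, 173, 173, 173, 173]
t=2: [204, 204, 204, 204, 204, 204, 204, 204]
t=3: [213, 213, 213, 213, 213, 213, 213, 213]
t=4: [216, 216, 216, 216, 216, 216, 216, 216]
t=5: [217, 217, 217, 217, 217, 217, 217, 217]
t=6: [217, 217, 217, 217, 217, 217, 217, 217]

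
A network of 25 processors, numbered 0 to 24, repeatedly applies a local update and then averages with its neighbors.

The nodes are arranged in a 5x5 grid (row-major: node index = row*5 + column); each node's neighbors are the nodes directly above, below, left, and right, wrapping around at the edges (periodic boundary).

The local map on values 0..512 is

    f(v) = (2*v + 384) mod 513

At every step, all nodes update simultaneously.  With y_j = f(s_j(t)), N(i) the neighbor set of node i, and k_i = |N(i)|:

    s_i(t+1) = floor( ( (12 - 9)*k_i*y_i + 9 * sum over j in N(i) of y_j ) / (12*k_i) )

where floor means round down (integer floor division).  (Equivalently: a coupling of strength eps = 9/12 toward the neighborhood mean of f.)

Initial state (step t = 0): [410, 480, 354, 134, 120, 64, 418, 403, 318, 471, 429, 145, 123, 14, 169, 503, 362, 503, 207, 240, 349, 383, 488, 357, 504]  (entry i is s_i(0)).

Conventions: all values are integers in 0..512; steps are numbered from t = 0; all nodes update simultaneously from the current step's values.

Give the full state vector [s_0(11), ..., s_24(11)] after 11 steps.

Simulating step by step:
t=0: [410, 480, 354, 134, 120, 64, 418, 403, 318, 471, 429, 145, 123, 14, 169, 503, 362, 503, 207, 240, 349, 383, 488, 357, 504]
t=1: [231, 184, 195, 176, 212, 294, 265, 206, 317, 326, 287, 154, 235, 312, 292, 223, 210, 244, 296, 317, 207, 179, 200, 228, 202]
t=2: [322, 289, 255, 316, 231, 337, 317, 353, 315, 323, 375, 321, 332, 454, 386, 365, 276, 345, 431, 409, 287, 260, 288, 312, 333]
t=3: [236, 352, 369, 446, 183, 124, 228, 280, 282, 187, 73, 198, 76, 230, 136, 238, 204, 220, 239, 130, 205, 428, 358, 347, 277]
t=4: [216, 199, 177, 216, 296, 204, 246, 272, 344, 236, 168, 187, 257, 260, 171, 219, 283, 213, 241, 269, 319, 184, 144, 218, 237]
t=5: [360, 279, 271, 270, 358, 297, 317, 294, 283, 273, 247, 322, 349, 284, 306, 370, 313, 324, 351, 331, 351, 317, 240, 294, 402]
t=6: [212, 388, 412, 362, 218, 372, 380, 379, 432, 377, 287, 267, 183, 304, 353, 201, 238, 182, 188, 155, 173, 376, 347, 299, 155]
t=7: [216, 165, 117, 241, 202, 207, 171, 171, 203, 158, 269, 316, 290, 264, 244, 291, 278, 224, 317, 188, 215, 168, 199, 222, 265]
t=8: [274, 205, 220, 270, 302, 279, 278, 249, 285, 271, 402, 407, 381, 398, 322, 372, 384, 389, 366, 383, 331, 276, 244, 365, 313]
t=9: [330, 366, 344, 349, 445, 373, 341, 335, 362, 355, 172, 199, 185, 160, 160, 106, 187, 164, 116, 160, 275, 253, 269, 276, 256]
t=10: [166, 112, 120, 163, 160, 89, 102, 83, 84, 134, 175, 206, 189, 163, 172, 221, 235, 236, 214, 190, 266, 312, 298, 284, 336]
t=11: [189, 189, 177, 195, 154, 131, 105, 98, 116, 127, 216, 236, 223, 199, 205, 306, 354, 340, 305, 223, 295, 368, 377, 295, 248]

Answer: [189, 189, 177, 195, 154, 131, 105, 98, 116, 127, 216, 236, 223, 199, 205, 306, 354, 340, 305, 223, 295, 368, 377, 295, 248]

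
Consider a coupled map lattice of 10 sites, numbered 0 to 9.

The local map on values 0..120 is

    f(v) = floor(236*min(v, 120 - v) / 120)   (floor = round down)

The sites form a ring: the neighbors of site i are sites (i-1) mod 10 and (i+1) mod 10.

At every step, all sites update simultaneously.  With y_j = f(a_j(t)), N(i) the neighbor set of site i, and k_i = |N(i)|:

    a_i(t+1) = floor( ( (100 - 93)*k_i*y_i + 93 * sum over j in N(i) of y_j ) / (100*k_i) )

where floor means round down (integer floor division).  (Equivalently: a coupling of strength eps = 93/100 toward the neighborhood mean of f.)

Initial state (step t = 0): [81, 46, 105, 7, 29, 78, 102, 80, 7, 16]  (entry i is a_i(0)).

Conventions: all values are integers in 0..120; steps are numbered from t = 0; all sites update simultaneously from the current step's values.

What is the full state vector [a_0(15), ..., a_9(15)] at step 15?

Simulating step by step:
t=0: [81, 46, 105, 7, 29, 78, 102, 80, 7, 16]
t=1: [61, 55, 49, 40, 48, 48, 76, 27, 51, 43]
t=2: [97, 106, 93, 93, 86, 90, 74, 90, 70, 106]
t=3: [28, 47, 40, 59, 56, 76, 61, 91, 46, 68]
t=4: [94, 68, 102, 95, 101, 111, 74, 99, 80, 74]
t=5: [92, 47, 72, 36, 33, 60, 33, 80, 66, 66]
t=6: [95, 75, 81, 78, 91, 67, 95, 84, 92, 82]
t=7: [78, 64, 84, 67, 90, 56, 84, 53, 70, 53]
t=8: [105, 78, 104, 67, 103, 67, 104, 85, 103, 90]
t=9: [67, 33, 88, 37, 99, 37, 82, 34, 61, 32]
t=10: [65, 81, 67, 52, 69, 58, 69, 92, 67, 106]
t=11: [55, 103, 90, 102, 107, 100, 85, 98, 45, 100]
t=12: [41, 79, 35, 41, 36, 45, 42, 75, 44, 93]
t=13: [67, 74, 79, 69, 83, 76, 87, 84, 71, 80]
t=14: [85, 91, 93, 77, 91, 69, 77, 79, 75, 98]
t=15: [51, 60, 69, 57, 89, 72, 89, 85, 63, 75]

Answer: [51, 60, 69, 57, 89, 72, 89, 85, 63, 75]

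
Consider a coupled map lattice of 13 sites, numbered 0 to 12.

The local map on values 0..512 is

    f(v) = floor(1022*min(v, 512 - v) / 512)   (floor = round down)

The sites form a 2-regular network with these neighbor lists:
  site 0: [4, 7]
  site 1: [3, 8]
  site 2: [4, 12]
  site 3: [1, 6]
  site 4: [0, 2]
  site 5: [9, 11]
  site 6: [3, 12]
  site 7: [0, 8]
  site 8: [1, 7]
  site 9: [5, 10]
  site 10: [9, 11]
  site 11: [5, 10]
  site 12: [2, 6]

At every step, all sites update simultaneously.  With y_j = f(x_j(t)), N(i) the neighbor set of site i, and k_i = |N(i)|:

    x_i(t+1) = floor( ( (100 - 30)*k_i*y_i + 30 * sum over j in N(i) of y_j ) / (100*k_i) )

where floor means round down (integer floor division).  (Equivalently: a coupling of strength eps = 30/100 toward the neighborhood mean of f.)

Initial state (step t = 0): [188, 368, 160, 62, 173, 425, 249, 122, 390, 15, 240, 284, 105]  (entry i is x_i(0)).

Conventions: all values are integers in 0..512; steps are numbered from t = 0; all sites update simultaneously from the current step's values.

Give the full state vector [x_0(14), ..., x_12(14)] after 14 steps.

Answer: [486, 422, 236, 207, 384, 414, 204, 485, 425, 382, 285, 385, 331]

Derivation:
t=0: [188, 368, 160, 62, 173, 425, 249, 122, 390, 15, 240, 284, 105]
t=1: [350, 255, 306, 203, 345, 193, 397, 262, 249, 118, 407, 416, 268]
t=2: [350, 491, 410, 394, 343, 333, 294, 472, 499, 253, 210, 222, 436]
t=3: [288, 67, 215, 235, 314, 392, 362, 107, 35, 469, 435, 426, 201]
t=4: [404, 173, 419, 393, 407, 205, 339, 226, 100, 118, 145, 178, 389]
t=5: [249, 306, 197, 269, 206, 374, 313, 377, 258, 269, 290, 353, 251]
t=6: [449, 436, 411, 460, 421, 312, 425, 338, 456, 447, 430, 329, 469]
t=7: [166, 137, 180, 120, 175, 353, 149, 278, 152, 174, 188, 339, 115]
t=8: [354, 272, 338, 252, 347, 325, 278, 422, 323, 346, 366, 345, 258]
t=9: [296, 467, 368, 494, 329, 360, 478, 229, 362, 331, 303, 332, 477]
t=10: [425, 112, 266, 47, 363, 320, 62, 429, 291, 360, 399, 359, 101]
t=11: [190, 236, 418, 117, 307, 359, 130, 207, 366, 303, 248, 304, 232]
t=12: [388, 408, 261, 272, 371, 338, 285, 389, 336, 411, 471, 410, 391]
t=13: [251, 269, 429, 434, 308, 303, 425, 261, 313, 204, 117, 206, 311]
t=14: [486, 422, 236, 207, 384, 414, 204, 485, 425, 382, 285, 385, 331]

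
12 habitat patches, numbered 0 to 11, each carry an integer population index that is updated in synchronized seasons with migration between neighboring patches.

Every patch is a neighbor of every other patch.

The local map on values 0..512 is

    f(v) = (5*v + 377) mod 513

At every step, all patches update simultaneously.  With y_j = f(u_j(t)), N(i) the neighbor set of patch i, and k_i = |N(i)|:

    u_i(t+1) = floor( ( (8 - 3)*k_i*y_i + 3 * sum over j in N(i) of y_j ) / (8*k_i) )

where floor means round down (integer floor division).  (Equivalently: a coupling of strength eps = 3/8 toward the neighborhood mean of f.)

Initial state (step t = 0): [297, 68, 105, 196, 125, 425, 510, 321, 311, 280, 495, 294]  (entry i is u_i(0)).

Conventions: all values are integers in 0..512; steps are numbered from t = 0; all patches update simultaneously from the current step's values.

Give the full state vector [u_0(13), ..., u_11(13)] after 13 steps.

Answer: [278, 294, 366, 343, 326, 169, 140, 246, 214, 203, 179, 402]

Derivation:
t=0: [297, 68, 105, 196, 125, 425, 510, 321, 311, 280, 495, 294]
t=1: [334, 264, 373, 339, 432, 409, 357, 405, 375, 284, 313, 325]
t=2: [420, 213, 232, 131, 406, 338, 184, 326, 238, 272, 357, 393]
t=3: [356, 351, 407, 108, 315, 114, 265, 381, 121, 222, 170, 276]
t=4: [182, 167, 333, 359, 364, 377, 216, 256, 397, 393, 239, 249]
t=5: [245, 201, 388, 162, 177, 215, 346, 161, 274, 263, 111, 140]
t=6: [124, 297, 243, 182, 226, 338, 119, 179, 209, 177, 334, 117]
t=7: [419, 324, 164, 287, 417, 142, 404, 278, 367, 272, 433, 398]
t=8: [368, 390, 221, 281, 362, 156, 324, 255, 214, 237, 409, 306]
t=9: [205, 270, 377, 251, 187, 185, 378, 174, 356, 121, 326, 325]
t=10: [337, 225, 238, 169, 283, 277, 241, 245, 176, 392, 391, 388]
t=11: [86, 361, 96, 196, 229, 211, 105, 117, 216, 248, 245, 236]
t=12: [290, 193, 320, 312, 409, 356, 346, 382, 371, 162, 154, 127]
t=13: [278, 294, 366, 343, 326, 169, 140, 246, 214, 203, 179, 402]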